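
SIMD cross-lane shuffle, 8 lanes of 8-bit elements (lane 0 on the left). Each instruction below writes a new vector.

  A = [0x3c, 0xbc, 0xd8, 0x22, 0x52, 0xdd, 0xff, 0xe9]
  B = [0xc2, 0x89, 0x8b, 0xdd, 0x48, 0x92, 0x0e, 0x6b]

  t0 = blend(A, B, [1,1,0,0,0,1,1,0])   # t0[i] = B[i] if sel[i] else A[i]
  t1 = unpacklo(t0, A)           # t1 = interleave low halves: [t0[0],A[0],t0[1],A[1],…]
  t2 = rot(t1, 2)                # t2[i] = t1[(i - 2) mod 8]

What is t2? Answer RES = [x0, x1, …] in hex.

RES = [0x22, 0x22, 0xc2, 0x3c, 0x89, 0xbc, 0xd8, 0xd8]

→ t0 |c2|89|d8|22|52|92|0e|e9|
→ t1 |c2|3c|89|bc|d8|d8|22|22|
→ t2 |22|22|c2|3c|89|bc|d8|d8|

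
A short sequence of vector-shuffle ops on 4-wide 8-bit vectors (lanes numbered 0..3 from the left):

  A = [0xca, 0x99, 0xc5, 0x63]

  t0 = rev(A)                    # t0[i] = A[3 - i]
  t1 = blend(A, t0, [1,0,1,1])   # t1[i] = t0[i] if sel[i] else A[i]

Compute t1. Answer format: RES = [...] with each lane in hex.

RES = [ 0x63  0x99  0x99  0xca ]

  t0: 63 c5 99 ca
  t1: 63 99 99 ca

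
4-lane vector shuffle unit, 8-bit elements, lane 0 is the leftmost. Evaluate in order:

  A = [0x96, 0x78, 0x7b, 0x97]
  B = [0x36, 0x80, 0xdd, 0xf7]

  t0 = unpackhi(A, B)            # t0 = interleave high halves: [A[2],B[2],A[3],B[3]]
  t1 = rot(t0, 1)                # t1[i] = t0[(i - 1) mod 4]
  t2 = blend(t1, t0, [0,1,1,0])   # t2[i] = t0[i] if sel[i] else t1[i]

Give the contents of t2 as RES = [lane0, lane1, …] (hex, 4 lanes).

→ t0 |7b|dd|97|f7|
→ t1 |f7|7b|dd|97|
→ t2 |f7|dd|97|97|

RES = [0xf7, 0xdd, 0x97, 0x97]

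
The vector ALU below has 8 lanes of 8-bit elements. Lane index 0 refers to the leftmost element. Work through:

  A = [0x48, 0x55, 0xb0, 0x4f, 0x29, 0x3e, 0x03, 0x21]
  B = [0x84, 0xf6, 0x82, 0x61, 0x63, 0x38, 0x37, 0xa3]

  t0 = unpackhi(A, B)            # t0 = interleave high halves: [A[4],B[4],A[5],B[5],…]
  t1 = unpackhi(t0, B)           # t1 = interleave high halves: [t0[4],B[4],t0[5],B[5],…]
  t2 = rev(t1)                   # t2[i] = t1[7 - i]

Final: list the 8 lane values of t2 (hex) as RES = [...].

RES = [ 0xa3  0xa3  0x37  0x21  0x38  0x37  0x63  0x03 ]

  t0: 29 63 3e 38 03 37 21 a3
  t1: 03 63 37 38 21 37 a3 a3
  t2: a3 a3 37 21 38 37 63 03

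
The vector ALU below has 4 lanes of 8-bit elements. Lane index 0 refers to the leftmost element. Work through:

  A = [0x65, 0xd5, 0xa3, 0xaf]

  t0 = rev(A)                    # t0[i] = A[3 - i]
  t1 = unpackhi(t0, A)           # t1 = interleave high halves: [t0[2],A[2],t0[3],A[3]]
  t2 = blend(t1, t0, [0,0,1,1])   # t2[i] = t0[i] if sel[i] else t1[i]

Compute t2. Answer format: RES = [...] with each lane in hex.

  t0: af a3 d5 65
  t1: d5 a3 65 af
  t2: d5 a3 d5 65

RES = [0xd5, 0xa3, 0xd5, 0x65]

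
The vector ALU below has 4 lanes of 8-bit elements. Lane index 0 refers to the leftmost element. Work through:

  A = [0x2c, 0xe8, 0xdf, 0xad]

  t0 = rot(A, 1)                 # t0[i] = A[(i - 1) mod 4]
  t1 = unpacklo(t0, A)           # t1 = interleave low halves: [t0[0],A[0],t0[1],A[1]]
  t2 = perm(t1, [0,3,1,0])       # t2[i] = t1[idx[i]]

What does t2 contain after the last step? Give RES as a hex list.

RES = [0xad, 0xe8, 0x2c, 0xad]

→ t0 |ad|2c|e8|df|
→ t1 |ad|2c|2c|e8|
→ t2 |ad|e8|2c|ad|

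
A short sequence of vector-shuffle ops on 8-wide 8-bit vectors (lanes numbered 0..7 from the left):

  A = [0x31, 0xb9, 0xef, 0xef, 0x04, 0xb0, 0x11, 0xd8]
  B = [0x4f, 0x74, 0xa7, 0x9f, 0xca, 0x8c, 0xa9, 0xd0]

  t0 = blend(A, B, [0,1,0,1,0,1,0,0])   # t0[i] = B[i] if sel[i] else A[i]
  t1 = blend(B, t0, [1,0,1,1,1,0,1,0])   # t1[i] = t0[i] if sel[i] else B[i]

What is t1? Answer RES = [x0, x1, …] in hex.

RES = [0x31, 0x74, 0xef, 0x9f, 0x04, 0x8c, 0x11, 0xd0]

  t0: 31 74 ef 9f 04 8c 11 d8
  t1: 31 74 ef 9f 04 8c 11 d0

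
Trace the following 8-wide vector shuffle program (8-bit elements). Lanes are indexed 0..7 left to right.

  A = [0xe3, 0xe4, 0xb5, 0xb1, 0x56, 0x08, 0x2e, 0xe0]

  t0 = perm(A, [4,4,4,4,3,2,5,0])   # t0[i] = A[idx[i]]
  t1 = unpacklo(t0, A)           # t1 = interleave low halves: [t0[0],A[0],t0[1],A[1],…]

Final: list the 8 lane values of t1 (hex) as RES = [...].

RES = [ 0x56  0xe3  0x56  0xe4  0x56  0xb5  0x56  0xb1 ]

→ t0 |56|56|56|56|b1|b5|08|e3|
→ t1 |56|e3|56|e4|56|b5|56|b1|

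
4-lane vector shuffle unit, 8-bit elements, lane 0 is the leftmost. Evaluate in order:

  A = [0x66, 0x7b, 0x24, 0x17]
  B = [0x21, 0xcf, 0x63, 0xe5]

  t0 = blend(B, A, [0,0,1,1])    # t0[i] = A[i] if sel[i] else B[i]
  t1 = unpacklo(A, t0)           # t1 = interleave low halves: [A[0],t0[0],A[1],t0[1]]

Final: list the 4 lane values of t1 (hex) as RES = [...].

RES = [ 0x66  0x21  0x7b  0xcf ]

t0 = [0x21, 0xcf, 0x24, 0x17]
t1 = [0x66, 0x21, 0x7b, 0xcf]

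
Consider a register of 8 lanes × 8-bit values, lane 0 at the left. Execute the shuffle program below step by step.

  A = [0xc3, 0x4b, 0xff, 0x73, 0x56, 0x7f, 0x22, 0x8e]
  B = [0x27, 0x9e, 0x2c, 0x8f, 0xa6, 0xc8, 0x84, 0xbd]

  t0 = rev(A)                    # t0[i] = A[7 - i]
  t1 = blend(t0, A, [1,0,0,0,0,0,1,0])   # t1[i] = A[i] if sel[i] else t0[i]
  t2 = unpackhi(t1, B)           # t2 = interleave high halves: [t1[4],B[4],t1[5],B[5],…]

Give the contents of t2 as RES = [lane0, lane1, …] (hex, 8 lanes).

→ t0 |8e|22|7f|56|73|ff|4b|c3|
→ t1 |c3|22|7f|56|73|ff|22|c3|
→ t2 |73|a6|ff|c8|22|84|c3|bd|

RES = [0x73, 0xa6, 0xff, 0xc8, 0x22, 0x84, 0xc3, 0xbd]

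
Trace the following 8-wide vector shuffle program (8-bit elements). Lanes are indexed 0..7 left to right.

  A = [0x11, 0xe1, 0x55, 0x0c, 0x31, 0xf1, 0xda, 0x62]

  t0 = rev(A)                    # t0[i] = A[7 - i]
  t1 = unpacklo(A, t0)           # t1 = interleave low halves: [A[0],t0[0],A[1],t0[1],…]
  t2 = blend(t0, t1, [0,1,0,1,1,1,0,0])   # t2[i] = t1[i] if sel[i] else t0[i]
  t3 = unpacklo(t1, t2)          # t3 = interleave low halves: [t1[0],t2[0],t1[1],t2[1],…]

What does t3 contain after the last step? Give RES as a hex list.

→ t0 |62|da|f1|31|0c|55|e1|11|
→ t1 |11|62|e1|da|55|f1|0c|31|
→ t2 |62|62|f1|da|55|f1|e1|11|
→ t3 |11|62|62|62|e1|f1|da|da|

RES = [0x11, 0x62, 0x62, 0x62, 0xe1, 0xf1, 0xda, 0xda]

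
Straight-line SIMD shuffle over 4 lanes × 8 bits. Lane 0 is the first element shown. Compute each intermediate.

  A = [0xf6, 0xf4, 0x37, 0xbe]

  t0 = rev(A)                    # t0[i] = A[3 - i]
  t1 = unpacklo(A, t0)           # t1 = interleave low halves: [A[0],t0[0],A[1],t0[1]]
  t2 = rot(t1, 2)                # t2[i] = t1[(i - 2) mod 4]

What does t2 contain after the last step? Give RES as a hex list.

→ t0 |be|37|f4|f6|
→ t1 |f6|be|f4|37|
→ t2 |f4|37|f6|be|

RES = [0xf4, 0x37, 0xf6, 0xbe]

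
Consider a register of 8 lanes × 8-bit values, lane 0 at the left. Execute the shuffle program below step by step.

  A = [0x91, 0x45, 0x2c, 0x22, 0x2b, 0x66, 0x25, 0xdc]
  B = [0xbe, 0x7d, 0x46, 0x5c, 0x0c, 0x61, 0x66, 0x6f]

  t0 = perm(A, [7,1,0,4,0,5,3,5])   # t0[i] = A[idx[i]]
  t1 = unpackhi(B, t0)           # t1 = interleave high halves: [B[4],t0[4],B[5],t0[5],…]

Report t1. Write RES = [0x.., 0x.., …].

RES = [ 0x0c  0x91  0x61  0x66  0x66  0x22  0x6f  0x66 ]

t0 = [0xdc, 0x45, 0x91, 0x2b, 0x91, 0x66, 0x22, 0x66]
t1 = [0x0c, 0x91, 0x61, 0x66, 0x66, 0x22, 0x6f, 0x66]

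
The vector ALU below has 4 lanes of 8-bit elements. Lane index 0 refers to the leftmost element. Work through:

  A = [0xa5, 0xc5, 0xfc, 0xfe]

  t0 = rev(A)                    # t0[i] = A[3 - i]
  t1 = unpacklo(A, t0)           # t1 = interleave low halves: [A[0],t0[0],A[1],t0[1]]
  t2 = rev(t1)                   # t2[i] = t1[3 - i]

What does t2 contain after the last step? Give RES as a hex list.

t0 = [0xfe, 0xfc, 0xc5, 0xa5]
t1 = [0xa5, 0xfe, 0xc5, 0xfc]
t2 = [0xfc, 0xc5, 0xfe, 0xa5]

RES = [0xfc, 0xc5, 0xfe, 0xa5]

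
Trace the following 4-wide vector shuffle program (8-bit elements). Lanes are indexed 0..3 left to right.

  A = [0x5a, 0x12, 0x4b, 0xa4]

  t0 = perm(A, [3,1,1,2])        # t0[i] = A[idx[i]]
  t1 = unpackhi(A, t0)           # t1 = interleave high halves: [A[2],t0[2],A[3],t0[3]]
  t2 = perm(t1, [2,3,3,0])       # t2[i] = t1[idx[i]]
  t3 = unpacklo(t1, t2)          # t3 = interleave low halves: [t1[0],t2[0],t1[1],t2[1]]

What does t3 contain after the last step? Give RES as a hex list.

RES = [ 0x4b  0xa4  0x12  0x4b ]

t0 = [0xa4, 0x12, 0x12, 0x4b]
t1 = [0x4b, 0x12, 0xa4, 0x4b]
t2 = [0xa4, 0x4b, 0x4b, 0x4b]
t3 = [0x4b, 0xa4, 0x12, 0x4b]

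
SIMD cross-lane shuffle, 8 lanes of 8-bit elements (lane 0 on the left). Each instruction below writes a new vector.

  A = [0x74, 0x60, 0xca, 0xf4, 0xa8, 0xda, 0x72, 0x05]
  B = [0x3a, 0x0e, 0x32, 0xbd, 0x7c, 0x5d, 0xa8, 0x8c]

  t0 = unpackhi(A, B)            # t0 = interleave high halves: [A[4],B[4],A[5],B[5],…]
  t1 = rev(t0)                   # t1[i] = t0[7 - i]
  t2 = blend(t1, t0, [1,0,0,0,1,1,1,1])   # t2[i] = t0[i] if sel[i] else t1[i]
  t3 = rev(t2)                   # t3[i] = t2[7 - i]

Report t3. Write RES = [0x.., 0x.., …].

→ t0 |a8|7c|da|5d|72|a8|05|8c|
→ t1 |8c|05|a8|72|5d|da|7c|a8|
→ t2 |a8|05|a8|72|72|a8|05|8c|
→ t3 |8c|05|a8|72|72|a8|05|a8|

RES = [ 0x8c  0x05  0xa8  0x72  0x72  0xa8  0x05  0xa8 ]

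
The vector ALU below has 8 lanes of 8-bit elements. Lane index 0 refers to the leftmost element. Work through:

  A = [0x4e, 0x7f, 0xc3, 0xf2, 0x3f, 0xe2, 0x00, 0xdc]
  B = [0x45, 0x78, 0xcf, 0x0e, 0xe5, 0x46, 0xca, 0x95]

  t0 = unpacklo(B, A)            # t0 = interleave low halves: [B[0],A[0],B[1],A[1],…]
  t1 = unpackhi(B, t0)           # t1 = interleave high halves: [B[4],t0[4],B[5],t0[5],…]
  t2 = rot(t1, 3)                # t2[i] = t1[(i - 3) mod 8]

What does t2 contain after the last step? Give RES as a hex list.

RES = [0x0e, 0x95, 0xf2, 0xe5, 0xcf, 0x46, 0xc3, 0xca]

  t0: 45 4e 78 7f cf c3 0e f2
  t1: e5 cf 46 c3 ca 0e 95 f2
  t2: 0e 95 f2 e5 cf 46 c3 ca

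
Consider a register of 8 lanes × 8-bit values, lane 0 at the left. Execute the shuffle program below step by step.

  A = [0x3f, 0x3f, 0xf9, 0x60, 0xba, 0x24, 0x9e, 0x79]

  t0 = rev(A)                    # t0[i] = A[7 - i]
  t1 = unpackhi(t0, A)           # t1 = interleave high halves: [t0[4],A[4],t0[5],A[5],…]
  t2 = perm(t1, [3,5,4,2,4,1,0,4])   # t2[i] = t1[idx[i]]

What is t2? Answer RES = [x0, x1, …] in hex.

RES = [ 0x24  0x9e  0x3f  0xf9  0x3f  0xba  0x60  0x3f ]

t0 = [0x79, 0x9e, 0x24, 0xba, 0x60, 0xf9, 0x3f, 0x3f]
t1 = [0x60, 0xba, 0xf9, 0x24, 0x3f, 0x9e, 0x3f, 0x79]
t2 = [0x24, 0x9e, 0x3f, 0xf9, 0x3f, 0xba, 0x60, 0x3f]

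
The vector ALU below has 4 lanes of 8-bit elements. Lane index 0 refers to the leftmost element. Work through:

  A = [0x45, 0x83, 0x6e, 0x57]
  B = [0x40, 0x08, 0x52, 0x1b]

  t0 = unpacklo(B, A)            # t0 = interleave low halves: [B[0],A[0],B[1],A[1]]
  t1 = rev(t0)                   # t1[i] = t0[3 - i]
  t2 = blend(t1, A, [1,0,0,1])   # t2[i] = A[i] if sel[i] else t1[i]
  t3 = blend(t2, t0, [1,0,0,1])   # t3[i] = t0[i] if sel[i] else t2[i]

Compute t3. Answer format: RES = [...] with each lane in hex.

→ t0 |40|45|08|83|
→ t1 |83|08|45|40|
→ t2 |45|08|45|57|
→ t3 |40|08|45|83|

RES = [0x40, 0x08, 0x45, 0x83]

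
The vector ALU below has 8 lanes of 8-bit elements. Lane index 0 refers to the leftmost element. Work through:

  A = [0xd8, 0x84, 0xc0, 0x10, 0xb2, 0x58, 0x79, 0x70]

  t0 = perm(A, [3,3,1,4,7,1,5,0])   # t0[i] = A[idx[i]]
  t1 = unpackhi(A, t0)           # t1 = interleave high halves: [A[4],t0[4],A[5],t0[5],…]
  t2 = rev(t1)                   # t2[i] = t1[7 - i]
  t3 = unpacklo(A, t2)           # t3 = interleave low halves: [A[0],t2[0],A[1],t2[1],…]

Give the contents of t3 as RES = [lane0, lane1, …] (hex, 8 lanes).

  t0: 10 10 84 b2 70 84 58 d8
  t1: b2 70 58 84 79 58 70 d8
  t2: d8 70 58 79 84 58 70 b2
  t3: d8 d8 84 70 c0 58 10 79

RES = [ 0xd8  0xd8  0x84  0x70  0xc0  0x58  0x10  0x79 ]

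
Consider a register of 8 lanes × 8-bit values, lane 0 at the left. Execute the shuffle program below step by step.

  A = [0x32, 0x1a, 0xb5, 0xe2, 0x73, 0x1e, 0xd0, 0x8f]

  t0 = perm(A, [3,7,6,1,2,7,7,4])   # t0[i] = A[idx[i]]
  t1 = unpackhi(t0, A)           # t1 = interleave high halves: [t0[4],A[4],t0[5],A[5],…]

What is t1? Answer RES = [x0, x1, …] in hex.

t0 = [0xe2, 0x8f, 0xd0, 0x1a, 0xb5, 0x8f, 0x8f, 0x73]
t1 = [0xb5, 0x73, 0x8f, 0x1e, 0x8f, 0xd0, 0x73, 0x8f]

RES = [0xb5, 0x73, 0x8f, 0x1e, 0x8f, 0xd0, 0x73, 0x8f]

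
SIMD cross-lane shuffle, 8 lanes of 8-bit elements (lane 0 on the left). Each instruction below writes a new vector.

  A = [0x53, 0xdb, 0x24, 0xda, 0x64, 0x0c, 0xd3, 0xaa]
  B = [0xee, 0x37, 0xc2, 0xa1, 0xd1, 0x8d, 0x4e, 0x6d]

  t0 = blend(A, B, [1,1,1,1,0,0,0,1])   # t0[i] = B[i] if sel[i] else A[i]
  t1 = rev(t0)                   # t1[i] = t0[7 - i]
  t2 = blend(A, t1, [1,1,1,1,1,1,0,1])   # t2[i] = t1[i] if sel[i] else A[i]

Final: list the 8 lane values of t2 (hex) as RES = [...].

→ t0 |ee|37|c2|a1|64|0c|d3|6d|
→ t1 |6d|d3|0c|64|a1|c2|37|ee|
→ t2 |6d|d3|0c|64|a1|c2|d3|ee|

RES = [0x6d, 0xd3, 0x0c, 0x64, 0xa1, 0xc2, 0xd3, 0xee]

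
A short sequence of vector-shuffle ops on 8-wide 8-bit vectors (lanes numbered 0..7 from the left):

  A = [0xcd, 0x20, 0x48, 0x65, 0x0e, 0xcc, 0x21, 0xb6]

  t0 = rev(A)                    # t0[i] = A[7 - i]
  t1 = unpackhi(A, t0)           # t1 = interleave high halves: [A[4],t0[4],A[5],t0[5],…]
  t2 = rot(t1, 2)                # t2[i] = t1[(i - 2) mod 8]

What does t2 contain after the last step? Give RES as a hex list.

RES = [ 0xb6  0xcd  0x0e  0x65  0xcc  0x48  0x21  0x20 ]

→ t0 |b6|21|cc|0e|65|48|20|cd|
→ t1 |0e|65|cc|48|21|20|b6|cd|
→ t2 |b6|cd|0e|65|cc|48|21|20|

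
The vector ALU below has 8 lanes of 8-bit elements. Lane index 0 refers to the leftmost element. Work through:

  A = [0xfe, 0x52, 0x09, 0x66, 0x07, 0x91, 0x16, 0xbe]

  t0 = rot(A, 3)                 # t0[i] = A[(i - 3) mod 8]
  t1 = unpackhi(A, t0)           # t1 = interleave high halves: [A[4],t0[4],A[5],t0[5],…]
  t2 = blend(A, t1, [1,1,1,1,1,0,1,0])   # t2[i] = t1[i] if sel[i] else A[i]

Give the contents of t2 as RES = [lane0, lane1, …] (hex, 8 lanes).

  t0: 91 16 be fe 52 09 66 07
  t1: 07 52 91 09 16 66 be 07
  t2: 07 52 91 09 16 91 be be

RES = [0x07, 0x52, 0x91, 0x09, 0x16, 0x91, 0xbe, 0xbe]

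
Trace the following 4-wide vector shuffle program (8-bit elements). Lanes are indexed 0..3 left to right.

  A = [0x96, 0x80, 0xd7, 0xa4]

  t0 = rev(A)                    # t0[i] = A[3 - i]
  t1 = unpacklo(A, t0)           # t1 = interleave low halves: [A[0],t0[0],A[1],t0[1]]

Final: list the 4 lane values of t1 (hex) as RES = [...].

RES = [0x96, 0xa4, 0x80, 0xd7]

→ t0 |a4|d7|80|96|
→ t1 |96|a4|80|d7|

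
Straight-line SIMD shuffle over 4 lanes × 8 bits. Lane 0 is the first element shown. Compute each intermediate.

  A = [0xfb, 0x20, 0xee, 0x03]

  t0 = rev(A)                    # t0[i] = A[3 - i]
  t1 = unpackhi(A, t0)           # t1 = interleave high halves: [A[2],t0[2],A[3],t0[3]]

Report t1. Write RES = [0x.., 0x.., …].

  t0: 03 ee 20 fb
  t1: ee 20 03 fb

RES = [0xee, 0x20, 0x03, 0xfb]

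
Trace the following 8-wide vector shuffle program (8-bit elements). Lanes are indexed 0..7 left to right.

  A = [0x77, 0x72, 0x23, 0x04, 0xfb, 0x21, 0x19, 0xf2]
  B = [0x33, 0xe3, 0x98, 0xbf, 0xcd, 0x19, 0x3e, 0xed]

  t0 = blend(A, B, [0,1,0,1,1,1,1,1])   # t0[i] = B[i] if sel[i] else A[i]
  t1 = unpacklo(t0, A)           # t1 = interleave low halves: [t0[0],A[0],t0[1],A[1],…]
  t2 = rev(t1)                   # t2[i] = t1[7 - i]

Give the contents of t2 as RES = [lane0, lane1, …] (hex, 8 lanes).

RES = [ 0x04  0xbf  0x23  0x23  0x72  0xe3  0x77  0x77 ]

t0 = [0x77, 0xe3, 0x23, 0xbf, 0xcd, 0x19, 0x3e, 0xed]
t1 = [0x77, 0x77, 0xe3, 0x72, 0x23, 0x23, 0xbf, 0x04]
t2 = [0x04, 0xbf, 0x23, 0x23, 0x72, 0xe3, 0x77, 0x77]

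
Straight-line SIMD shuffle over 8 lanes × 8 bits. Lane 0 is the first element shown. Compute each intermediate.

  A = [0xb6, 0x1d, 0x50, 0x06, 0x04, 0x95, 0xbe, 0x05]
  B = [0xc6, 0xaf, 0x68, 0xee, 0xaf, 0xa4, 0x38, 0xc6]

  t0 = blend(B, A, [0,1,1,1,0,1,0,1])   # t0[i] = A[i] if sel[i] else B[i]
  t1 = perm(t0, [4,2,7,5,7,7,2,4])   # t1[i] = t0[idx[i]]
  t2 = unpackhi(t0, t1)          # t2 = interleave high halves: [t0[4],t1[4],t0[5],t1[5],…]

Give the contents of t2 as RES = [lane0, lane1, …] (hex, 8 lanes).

  t0: c6 1d 50 06 af 95 38 05
  t1: af 50 05 95 05 05 50 af
  t2: af 05 95 05 38 50 05 af

RES = [0xaf, 0x05, 0x95, 0x05, 0x38, 0x50, 0x05, 0xaf]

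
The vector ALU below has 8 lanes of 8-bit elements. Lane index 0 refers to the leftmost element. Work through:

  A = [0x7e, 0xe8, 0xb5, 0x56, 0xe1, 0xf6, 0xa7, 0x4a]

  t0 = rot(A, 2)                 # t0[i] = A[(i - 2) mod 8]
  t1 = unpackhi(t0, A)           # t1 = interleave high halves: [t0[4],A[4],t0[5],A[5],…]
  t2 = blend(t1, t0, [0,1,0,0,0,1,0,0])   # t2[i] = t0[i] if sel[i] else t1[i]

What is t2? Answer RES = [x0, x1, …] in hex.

RES = [0xb5, 0x4a, 0x56, 0xf6, 0xe1, 0x56, 0xf6, 0x4a]

  t0: a7 4a 7e e8 b5 56 e1 f6
  t1: b5 e1 56 f6 e1 a7 f6 4a
  t2: b5 4a 56 f6 e1 56 f6 4a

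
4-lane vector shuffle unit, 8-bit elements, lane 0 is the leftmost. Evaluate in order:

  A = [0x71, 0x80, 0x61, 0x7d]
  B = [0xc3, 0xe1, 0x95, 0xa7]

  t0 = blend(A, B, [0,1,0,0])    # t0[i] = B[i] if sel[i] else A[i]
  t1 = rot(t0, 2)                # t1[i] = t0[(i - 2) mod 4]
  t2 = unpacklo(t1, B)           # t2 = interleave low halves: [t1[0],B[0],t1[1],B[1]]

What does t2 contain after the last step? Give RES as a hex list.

→ t0 |71|e1|61|7d|
→ t1 |61|7d|71|e1|
→ t2 |61|c3|7d|e1|

RES = [ 0x61  0xc3  0x7d  0xe1 ]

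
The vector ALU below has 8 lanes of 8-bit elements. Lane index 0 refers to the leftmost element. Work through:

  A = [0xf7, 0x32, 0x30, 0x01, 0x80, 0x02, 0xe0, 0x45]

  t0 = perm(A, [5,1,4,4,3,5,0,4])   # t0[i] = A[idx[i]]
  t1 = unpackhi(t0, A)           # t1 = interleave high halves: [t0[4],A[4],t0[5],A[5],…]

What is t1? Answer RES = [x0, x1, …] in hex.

RES = [ 0x01  0x80  0x02  0x02  0xf7  0xe0  0x80  0x45 ]

  t0: 02 32 80 80 01 02 f7 80
  t1: 01 80 02 02 f7 e0 80 45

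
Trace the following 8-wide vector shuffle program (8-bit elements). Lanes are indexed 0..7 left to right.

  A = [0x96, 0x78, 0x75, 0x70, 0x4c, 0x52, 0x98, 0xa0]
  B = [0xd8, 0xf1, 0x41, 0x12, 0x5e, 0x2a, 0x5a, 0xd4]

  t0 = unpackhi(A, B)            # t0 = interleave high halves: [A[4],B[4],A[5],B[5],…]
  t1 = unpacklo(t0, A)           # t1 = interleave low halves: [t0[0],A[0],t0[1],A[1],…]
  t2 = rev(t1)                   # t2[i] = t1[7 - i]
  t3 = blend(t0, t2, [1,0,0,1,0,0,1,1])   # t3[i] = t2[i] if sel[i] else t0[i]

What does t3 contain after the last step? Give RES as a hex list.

RES = [0x70, 0x5e, 0x52, 0x52, 0x98, 0x5a, 0x96, 0x4c]

  t0: 4c 5e 52 2a 98 5a a0 d4
  t1: 4c 96 5e 78 52 75 2a 70
  t2: 70 2a 75 52 78 5e 96 4c
  t3: 70 5e 52 52 98 5a 96 4c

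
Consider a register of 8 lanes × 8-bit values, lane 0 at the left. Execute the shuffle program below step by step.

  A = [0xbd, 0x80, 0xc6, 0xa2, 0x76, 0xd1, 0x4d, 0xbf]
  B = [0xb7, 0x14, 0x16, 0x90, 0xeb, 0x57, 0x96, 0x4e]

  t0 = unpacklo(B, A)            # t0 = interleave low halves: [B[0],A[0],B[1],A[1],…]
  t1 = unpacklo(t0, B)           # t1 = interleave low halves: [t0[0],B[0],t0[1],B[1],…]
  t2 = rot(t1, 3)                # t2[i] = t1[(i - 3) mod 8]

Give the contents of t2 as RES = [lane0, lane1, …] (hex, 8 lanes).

RES = [0x16, 0x80, 0x90, 0xb7, 0xb7, 0xbd, 0x14, 0x14]

t0 = [0xb7, 0xbd, 0x14, 0x80, 0x16, 0xc6, 0x90, 0xa2]
t1 = [0xb7, 0xb7, 0xbd, 0x14, 0x14, 0x16, 0x80, 0x90]
t2 = [0x16, 0x80, 0x90, 0xb7, 0xb7, 0xbd, 0x14, 0x14]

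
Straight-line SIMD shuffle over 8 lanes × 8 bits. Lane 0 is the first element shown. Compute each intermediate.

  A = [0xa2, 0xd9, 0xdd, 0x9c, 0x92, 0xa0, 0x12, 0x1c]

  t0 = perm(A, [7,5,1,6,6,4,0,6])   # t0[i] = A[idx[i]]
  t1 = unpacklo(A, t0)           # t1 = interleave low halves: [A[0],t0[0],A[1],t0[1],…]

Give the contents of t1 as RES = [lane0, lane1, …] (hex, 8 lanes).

RES = [ 0xa2  0x1c  0xd9  0xa0  0xdd  0xd9  0x9c  0x12 ]

→ t0 |1c|a0|d9|12|12|92|a2|12|
→ t1 |a2|1c|d9|a0|dd|d9|9c|12|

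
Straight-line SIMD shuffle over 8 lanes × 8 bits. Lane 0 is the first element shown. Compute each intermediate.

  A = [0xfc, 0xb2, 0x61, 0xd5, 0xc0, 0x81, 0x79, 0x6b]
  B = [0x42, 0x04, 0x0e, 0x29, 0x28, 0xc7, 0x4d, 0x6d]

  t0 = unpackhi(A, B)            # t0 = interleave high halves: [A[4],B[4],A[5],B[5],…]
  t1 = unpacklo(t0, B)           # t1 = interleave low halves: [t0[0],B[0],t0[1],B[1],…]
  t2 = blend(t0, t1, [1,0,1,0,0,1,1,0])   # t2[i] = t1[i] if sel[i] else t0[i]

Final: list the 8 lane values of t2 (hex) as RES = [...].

RES = [0xc0, 0x28, 0x28, 0xc7, 0x79, 0x0e, 0xc7, 0x6d]

→ t0 |c0|28|81|c7|79|4d|6b|6d|
→ t1 |c0|42|28|04|81|0e|c7|29|
→ t2 |c0|28|28|c7|79|0e|c7|6d|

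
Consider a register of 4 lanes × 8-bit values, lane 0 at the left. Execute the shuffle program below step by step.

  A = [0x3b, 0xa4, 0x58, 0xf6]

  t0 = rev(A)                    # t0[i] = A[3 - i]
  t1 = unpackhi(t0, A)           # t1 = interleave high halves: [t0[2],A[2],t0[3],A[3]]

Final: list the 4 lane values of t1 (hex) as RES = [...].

RES = [ 0xa4  0x58  0x3b  0xf6 ]

t0 = [0xf6, 0x58, 0xa4, 0x3b]
t1 = [0xa4, 0x58, 0x3b, 0xf6]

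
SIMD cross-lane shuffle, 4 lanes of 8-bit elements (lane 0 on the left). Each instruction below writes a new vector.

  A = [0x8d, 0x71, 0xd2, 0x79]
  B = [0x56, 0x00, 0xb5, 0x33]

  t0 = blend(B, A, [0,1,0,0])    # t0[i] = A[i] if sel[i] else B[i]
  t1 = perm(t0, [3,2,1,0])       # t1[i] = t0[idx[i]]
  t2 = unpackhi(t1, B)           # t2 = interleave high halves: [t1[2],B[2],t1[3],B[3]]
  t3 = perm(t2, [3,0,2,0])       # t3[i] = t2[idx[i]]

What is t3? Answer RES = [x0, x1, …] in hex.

t0 = [0x56, 0x71, 0xb5, 0x33]
t1 = [0x33, 0xb5, 0x71, 0x56]
t2 = [0x71, 0xb5, 0x56, 0x33]
t3 = [0x33, 0x71, 0x56, 0x71]

RES = [0x33, 0x71, 0x56, 0x71]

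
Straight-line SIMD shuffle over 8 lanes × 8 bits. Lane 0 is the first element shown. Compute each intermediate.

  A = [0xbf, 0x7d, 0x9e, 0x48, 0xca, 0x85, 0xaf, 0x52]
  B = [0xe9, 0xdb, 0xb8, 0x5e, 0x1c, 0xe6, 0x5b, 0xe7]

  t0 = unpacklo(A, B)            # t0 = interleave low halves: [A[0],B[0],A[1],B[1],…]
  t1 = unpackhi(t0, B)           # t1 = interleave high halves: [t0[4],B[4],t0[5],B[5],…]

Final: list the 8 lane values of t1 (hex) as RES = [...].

RES = [0x9e, 0x1c, 0xb8, 0xe6, 0x48, 0x5b, 0x5e, 0xe7]

t0 = [0xbf, 0xe9, 0x7d, 0xdb, 0x9e, 0xb8, 0x48, 0x5e]
t1 = [0x9e, 0x1c, 0xb8, 0xe6, 0x48, 0x5b, 0x5e, 0xe7]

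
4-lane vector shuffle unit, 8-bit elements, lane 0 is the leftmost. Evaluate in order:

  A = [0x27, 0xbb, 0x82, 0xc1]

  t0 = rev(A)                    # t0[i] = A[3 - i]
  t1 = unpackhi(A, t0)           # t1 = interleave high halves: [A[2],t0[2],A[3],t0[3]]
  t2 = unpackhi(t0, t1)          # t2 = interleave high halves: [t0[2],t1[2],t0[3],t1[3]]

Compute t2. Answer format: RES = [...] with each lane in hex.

RES = [0xbb, 0xc1, 0x27, 0x27]

t0 = [0xc1, 0x82, 0xbb, 0x27]
t1 = [0x82, 0xbb, 0xc1, 0x27]
t2 = [0xbb, 0xc1, 0x27, 0x27]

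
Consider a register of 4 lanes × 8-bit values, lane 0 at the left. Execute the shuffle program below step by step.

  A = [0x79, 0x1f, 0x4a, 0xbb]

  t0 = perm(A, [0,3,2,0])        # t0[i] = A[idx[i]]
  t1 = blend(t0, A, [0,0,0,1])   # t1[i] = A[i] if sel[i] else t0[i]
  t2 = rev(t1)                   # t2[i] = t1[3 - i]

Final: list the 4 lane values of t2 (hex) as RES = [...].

RES = [0xbb, 0x4a, 0xbb, 0x79]

t0 = [0x79, 0xbb, 0x4a, 0x79]
t1 = [0x79, 0xbb, 0x4a, 0xbb]
t2 = [0xbb, 0x4a, 0xbb, 0x79]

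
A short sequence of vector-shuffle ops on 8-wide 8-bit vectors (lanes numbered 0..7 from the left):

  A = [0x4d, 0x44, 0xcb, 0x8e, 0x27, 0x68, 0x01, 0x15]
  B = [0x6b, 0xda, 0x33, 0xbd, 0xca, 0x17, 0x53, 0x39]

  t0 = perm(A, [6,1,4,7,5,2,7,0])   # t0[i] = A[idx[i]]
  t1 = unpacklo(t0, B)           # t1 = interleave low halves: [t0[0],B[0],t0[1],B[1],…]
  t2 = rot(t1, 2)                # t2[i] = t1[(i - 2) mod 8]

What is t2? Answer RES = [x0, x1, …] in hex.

RES = [0x15, 0xbd, 0x01, 0x6b, 0x44, 0xda, 0x27, 0x33]

→ t0 |01|44|27|15|68|cb|15|4d|
→ t1 |01|6b|44|da|27|33|15|bd|
→ t2 |15|bd|01|6b|44|da|27|33|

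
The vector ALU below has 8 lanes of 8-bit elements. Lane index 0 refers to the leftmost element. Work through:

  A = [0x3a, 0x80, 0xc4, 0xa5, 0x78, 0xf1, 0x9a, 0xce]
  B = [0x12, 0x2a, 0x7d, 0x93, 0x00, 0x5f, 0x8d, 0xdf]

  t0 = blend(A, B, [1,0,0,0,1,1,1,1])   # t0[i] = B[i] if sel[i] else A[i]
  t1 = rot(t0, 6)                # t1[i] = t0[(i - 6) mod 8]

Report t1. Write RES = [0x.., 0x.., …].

RES = [0xc4, 0xa5, 0x00, 0x5f, 0x8d, 0xdf, 0x12, 0x80]

  t0: 12 80 c4 a5 00 5f 8d df
  t1: c4 a5 00 5f 8d df 12 80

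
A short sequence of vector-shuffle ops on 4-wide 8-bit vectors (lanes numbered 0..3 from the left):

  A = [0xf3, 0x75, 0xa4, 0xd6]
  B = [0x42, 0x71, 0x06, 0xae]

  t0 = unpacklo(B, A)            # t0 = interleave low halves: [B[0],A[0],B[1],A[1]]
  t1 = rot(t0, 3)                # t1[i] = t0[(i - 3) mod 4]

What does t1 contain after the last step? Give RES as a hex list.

RES = [ 0xf3  0x71  0x75  0x42 ]

t0 = [0x42, 0xf3, 0x71, 0x75]
t1 = [0xf3, 0x71, 0x75, 0x42]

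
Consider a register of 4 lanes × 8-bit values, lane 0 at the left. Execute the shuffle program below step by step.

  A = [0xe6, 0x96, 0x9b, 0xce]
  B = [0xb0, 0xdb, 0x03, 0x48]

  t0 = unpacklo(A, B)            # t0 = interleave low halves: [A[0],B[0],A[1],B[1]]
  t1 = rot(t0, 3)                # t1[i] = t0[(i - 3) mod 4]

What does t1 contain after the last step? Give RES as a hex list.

  t0: e6 b0 96 db
  t1: b0 96 db e6

RES = [ 0xb0  0x96  0xdb  0xe6 ]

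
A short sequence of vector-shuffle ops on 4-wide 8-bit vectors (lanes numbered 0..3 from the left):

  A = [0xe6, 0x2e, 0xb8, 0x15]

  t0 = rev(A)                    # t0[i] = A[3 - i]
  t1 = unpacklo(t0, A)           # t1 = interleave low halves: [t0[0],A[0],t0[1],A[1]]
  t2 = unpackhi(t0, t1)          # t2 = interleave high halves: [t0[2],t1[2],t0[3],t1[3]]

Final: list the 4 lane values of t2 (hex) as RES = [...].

RES = [ 0x2e  0xb8  0xe6  0x2e ]

  t0: 15 b8 2e e6
  t1: 15 e6 b8 2e
  t2: 2e b8 e6 2e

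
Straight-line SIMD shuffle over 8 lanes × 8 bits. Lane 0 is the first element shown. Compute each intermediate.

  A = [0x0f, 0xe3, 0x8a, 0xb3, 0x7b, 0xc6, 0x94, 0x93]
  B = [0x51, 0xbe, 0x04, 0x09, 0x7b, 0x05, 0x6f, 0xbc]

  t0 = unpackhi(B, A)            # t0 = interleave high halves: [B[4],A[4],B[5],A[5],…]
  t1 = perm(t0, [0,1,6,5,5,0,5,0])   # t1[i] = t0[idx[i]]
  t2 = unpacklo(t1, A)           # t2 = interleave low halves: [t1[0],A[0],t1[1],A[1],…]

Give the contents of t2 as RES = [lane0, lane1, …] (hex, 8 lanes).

RES = [0x7b, 0x0f, 0x7b, 0xe3, 0xbc, 0x8a, 0x94, 0xb3]

→ t0 |7b|7b|05|c6|6f|94|bc|93|
→ t1 |7b|7b|bc|94|94|7b|94|7b|
→ t2 |7b|0f|7b|e3|bc|8a|94|b3|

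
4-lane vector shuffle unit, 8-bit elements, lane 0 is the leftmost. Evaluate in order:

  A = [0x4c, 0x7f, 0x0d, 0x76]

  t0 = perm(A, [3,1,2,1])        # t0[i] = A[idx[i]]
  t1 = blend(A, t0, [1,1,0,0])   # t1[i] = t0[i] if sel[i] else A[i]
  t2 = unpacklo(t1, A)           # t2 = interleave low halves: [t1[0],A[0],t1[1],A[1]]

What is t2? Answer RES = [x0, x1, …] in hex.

t0 = [0x76, 0x7f, 0x0d, 0x7f]
t1 = [0x76, 0x7f, 0x0d, 0x76]
t2 = [0x76, 0x4c, 0x7f, 0x7f]

RES = [ 0x76  0x4c  0x7f  0x7f ]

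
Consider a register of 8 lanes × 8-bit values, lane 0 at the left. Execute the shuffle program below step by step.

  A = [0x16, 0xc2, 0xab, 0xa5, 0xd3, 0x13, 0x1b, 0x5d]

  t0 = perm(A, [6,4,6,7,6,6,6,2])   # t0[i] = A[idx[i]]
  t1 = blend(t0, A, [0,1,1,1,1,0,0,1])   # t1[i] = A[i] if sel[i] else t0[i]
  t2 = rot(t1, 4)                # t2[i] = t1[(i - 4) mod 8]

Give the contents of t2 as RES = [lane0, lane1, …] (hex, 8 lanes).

RES = [ 0xd3  0x1b  0x1b  0x5d  0x1b  0xc2  0xab  0xa5 ]

t0 = [0x1b, 0xd3, 0x1b, 0x5d, 0x1b, 0x1b, 0x1b, 0xab]
t1 = [0x1b, 0xc2, 0xab, 0xa5, 0xd3, 0x1b, 0x1b, 0x5d]
t2 = [0xd3, 0x1b, 0x1b, 0x5d, 0x1b, 0xc2, 0xab, 0xa5]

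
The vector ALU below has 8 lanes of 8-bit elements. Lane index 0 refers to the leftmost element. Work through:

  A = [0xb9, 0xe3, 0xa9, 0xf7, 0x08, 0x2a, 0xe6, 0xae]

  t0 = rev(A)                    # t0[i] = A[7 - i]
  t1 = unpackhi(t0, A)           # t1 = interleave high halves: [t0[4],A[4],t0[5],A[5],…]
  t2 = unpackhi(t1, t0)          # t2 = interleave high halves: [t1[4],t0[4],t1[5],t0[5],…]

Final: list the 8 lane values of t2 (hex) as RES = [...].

RES = [0xe3, 0xf7, 0xe6, 0xa9, 0xb9, 0xe3, 0xae, 0xb9]

  t0: ae e6 2a 08 f7 a9 e3 b9
  t1: f7 08 a9 2a e3 e6 b9 ae
  t2: e3 f7 e6 a9 b9 e3 ae b9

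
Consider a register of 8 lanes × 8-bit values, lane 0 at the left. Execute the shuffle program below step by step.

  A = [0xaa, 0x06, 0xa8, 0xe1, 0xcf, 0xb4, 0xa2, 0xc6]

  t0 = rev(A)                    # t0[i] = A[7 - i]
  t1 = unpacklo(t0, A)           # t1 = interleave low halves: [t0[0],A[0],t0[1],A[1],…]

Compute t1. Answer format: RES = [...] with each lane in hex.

RES = [ 0xc6  0xaa  0xa2  0x06  0xb4  0xa8  0xcf  0xe1 ]

→ t0 |c6|a2|b4|cf|e1|a8|06|aa|
→ t1 |c6|aa|a2|06|b4|a8|cf|e1|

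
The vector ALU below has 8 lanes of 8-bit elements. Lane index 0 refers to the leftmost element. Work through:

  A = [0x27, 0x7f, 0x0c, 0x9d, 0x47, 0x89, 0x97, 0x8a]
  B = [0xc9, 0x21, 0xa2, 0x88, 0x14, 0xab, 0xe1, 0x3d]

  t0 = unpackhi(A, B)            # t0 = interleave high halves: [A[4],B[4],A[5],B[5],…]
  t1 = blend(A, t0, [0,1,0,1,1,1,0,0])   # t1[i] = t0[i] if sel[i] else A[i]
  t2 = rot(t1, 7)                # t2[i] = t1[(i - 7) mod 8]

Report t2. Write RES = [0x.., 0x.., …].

→ t0 |47|14|89|ab|97|e1|8a|3d|
→ t1 |27|14|0c|ab|97|e1|97|8a|
→ t2 |14|0c|ab|97|e1|97|8a|27|

RES = [ 0x14  0x0c  0xab  0x97  0xe1  0x97  0x8a  0x27 ]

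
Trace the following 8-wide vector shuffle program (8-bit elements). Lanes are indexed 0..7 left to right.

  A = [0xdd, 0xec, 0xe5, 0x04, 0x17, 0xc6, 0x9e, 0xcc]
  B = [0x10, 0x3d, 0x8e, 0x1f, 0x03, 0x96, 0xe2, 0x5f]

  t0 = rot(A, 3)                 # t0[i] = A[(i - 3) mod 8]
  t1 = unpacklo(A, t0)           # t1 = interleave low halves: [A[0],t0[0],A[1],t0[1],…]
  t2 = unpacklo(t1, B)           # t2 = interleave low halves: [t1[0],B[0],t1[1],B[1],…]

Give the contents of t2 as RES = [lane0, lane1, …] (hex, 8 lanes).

RES = [0xdd, 0x10, 0xc6, 0x3d, 0xec, 0x8e, 0x9e, 0x1f]

→ t0 |c6|9e|cc|dd|ec|e5|04|17|
→ t1 |dd|c6|ec|9e|e5|cc|04|dd|
→ t2 |dd|10|c6|3d|ec|8e|9e|1f|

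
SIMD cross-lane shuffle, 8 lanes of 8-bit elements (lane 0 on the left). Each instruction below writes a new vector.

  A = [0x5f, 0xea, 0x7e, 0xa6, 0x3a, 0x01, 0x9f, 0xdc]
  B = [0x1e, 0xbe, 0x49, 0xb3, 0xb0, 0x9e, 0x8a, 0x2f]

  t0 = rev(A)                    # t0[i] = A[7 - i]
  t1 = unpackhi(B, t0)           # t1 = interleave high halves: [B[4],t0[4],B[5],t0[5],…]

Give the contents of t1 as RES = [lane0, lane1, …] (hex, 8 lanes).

→ t0 |dc|9f|01|3a|a6|7e|ea|5f|
→ t1 |b0|a6|9e|7e|8a|ea|2f|5f|

RES = [0xb0, 0xa6, 0x9e, 0x7e, 0x8a, 0xea, 0x2f, 0x5f]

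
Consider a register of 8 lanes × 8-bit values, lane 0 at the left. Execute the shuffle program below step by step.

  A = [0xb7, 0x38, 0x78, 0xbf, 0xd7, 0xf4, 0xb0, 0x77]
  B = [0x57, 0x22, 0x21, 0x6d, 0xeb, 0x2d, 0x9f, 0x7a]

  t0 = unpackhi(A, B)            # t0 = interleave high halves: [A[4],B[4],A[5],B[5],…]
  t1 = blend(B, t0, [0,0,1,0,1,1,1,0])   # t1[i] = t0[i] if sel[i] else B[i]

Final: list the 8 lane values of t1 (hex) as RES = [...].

RES = [ 0x57  0x22  0xf4  0x6d  0xb0  0x9f  0x77  0x7a ]

t0 = [0xd7, 0xeb, 0xf4, 0x2d, 0xb0, 0x9f, 0x77, 0x7a]
t1 = [0x57, 0x22, 0xf4, 0x6d, 0xb0, 0x9f, 0x77, 0x7a]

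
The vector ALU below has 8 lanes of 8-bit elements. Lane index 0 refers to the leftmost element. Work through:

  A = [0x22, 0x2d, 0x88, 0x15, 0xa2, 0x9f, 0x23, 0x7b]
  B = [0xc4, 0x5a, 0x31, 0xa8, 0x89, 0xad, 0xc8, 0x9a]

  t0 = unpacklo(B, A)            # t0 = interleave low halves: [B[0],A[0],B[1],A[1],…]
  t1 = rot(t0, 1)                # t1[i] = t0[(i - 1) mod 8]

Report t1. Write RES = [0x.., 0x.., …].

RES = [ 0x15  0xc4  0x22  0x5a  0x2d  0x31  0x88  0xa8 ]

→ t0 |c4|22|5a|2d|31|88|a8|15|
→ t1 |15|c4|22|5a|2d|31|88|a8|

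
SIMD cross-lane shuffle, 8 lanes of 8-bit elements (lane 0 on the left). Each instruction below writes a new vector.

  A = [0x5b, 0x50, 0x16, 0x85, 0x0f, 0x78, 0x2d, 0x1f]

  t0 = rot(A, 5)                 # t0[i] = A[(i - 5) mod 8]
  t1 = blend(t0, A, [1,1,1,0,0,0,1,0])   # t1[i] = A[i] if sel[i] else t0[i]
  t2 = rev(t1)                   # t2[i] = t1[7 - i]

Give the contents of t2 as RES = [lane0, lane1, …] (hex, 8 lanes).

RES = [0x16, 0x2d, 0x5b, 0x1f, 0x2d, 0x16, 0x50, 0x5b]

→ t0 |85|0f|78|2d|1f|5b|50|16|
→ t1 |5b|50|16|2d|1f|5b|2d|16|
→ t2 |16|2d|5b|1f|2d|16|50|5b|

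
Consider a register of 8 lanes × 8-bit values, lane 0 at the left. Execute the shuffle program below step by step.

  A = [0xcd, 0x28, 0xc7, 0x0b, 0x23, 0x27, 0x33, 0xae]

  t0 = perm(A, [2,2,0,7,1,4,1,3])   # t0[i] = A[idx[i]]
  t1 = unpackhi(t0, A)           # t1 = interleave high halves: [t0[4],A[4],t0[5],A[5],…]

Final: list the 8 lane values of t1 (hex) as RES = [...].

  t0: c7 c7 cd ae 28 23 28 0b
  t1: 28 23 23 27 28 33 0b ae

RES = [0x28, 0x23, 0x23, 0x27, 0x28, 0x33, 0x0b, 0xae]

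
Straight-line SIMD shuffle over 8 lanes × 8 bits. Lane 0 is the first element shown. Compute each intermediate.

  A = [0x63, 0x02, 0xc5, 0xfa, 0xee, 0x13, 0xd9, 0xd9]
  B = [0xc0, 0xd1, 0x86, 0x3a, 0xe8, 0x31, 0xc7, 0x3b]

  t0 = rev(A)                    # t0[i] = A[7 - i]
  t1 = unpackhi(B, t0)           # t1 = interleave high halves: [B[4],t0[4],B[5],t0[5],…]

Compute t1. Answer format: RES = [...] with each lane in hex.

RES = [0xe8, 0xfa, 0x31, 0xc5, 0xc7, 0x02, 0x3b, 0x63]

  t0: d9 d9 13 ee fa c5 02 63
  t1: e8 fa 31 c5 c7 02 3b 63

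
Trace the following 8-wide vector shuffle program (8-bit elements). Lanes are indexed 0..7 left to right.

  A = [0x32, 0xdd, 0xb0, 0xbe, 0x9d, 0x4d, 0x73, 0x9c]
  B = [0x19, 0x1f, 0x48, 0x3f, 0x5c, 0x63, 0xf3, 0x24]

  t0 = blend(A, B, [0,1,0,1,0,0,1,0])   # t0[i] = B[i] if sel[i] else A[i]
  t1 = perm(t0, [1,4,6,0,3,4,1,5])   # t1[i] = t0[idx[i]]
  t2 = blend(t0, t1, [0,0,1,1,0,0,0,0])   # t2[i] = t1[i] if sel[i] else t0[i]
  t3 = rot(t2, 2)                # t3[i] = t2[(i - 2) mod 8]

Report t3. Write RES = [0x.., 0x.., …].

→ t0 |32|1f|b0|3f|9d|4d|f3|9c|
→ t1 |1f|9d|f3|32|3f|9d|1f|4d|
→ t2 |32|1f|f3|32|9d|4d|f3|9c|
→ t3 |f3|9c|32|1f|f3|32|9d|4d|

RES = [0xf3, 0x9c, 0x32, 0x1f, 0xf3, 0x32, 0x9d, 0x4d]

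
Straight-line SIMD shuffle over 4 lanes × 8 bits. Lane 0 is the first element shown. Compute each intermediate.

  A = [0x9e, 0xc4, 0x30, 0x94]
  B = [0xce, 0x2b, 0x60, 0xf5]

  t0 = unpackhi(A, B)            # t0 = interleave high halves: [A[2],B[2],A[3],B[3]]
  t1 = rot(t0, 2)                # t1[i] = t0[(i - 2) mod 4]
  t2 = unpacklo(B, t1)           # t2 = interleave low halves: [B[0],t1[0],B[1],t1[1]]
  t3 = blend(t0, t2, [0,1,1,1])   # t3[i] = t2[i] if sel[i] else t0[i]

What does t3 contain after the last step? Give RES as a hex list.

  t0: 30 60 94 f5
  t1: 94 f5 30 60
  t2: ce 94 2b f5
  t3: 30 94 2b f5

RES = [0x30, 0x94, 0x2b, 0xf5]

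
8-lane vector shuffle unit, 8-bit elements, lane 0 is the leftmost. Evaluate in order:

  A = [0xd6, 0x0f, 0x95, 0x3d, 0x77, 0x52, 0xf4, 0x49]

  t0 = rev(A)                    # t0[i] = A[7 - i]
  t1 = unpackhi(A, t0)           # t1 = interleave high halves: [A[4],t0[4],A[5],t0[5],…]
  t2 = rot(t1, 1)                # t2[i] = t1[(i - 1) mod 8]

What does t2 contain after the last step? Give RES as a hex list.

  t0: 49 f4 52 77 3d 95 0f d6
  t1: 77 3d 52 95 f4 0f 49 d6
  t2: d6 77 3d 52 95 f4 0f 49

RES = [0xd6, 0x77, 0x3d, 0x52, 0x95, 0xf4, 0x0f, 0x49]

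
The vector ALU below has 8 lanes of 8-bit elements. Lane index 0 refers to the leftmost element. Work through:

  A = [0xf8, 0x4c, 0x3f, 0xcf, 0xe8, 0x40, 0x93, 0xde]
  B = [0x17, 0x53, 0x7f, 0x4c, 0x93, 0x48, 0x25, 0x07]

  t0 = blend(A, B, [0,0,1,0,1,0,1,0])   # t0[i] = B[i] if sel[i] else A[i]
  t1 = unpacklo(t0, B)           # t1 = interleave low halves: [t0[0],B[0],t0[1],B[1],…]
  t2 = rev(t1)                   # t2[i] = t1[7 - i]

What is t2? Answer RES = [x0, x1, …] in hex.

RES = [0x4c, 0xcf, 0x7f, 0x7f, 0x53, 0x4c, 0x17, 0xf8]

  t0: f8 4c 7f cf 93 40 25 de
  t1: f8 17 4c 53 7f 7f cf 4c
  t2: 4c cf 7f 7f 53 4c 17 f8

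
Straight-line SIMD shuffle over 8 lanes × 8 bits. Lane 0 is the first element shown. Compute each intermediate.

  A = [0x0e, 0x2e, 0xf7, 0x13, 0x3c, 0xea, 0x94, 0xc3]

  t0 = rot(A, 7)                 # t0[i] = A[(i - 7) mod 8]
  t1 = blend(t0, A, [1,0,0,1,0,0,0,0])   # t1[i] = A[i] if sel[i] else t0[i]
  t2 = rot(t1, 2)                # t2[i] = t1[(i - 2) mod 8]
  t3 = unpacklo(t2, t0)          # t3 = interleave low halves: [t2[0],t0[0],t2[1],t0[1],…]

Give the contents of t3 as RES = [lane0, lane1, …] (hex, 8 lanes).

RES = [0xc3, 0x2e, 0x0e, 0xf7, 0x0e, 0x13, 0xf7, 0x3c]

  t0: 2e f7 13 3c ea 94 c3 0e
  t1: 0e f7 13 13 ea 94 c3 0e
  t2: c3 0e 0e f7 13 13 ea 94
  t3: c3 2e 0e f7 0e 13 f7 3c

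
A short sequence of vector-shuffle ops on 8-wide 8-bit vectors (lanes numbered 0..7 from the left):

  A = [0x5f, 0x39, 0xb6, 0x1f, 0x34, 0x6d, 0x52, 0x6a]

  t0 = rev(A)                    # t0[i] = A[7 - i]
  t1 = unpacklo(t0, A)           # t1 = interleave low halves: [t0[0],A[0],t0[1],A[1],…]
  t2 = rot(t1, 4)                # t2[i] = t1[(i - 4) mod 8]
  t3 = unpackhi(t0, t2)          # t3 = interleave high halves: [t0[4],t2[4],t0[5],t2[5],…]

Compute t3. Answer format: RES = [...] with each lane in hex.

→ t0 |6a|52|6d|34|1f|b6|39|5f|
→ t1 |6a|5f|52|39|6d|b6|34|1f|
→ t2 |6d|b6|34|1f|6a|5f|52|39|
→ t3 |1f|6a|b6|5f|39|52|5f|39|

RES = [ 0x1f  0x6a  0xb6  0x5f  0x39  0x52  0x5f  0x39 ]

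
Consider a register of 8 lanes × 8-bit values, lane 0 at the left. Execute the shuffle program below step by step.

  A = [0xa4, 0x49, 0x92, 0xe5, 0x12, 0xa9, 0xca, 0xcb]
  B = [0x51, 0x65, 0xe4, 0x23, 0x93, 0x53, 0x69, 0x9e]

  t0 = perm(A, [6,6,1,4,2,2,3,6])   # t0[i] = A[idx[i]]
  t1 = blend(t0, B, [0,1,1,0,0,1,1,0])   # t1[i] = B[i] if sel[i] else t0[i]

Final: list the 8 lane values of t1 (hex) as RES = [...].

t0 = [0xca, 0xca, 0x49, 0x12, 0x92, 0x92, 0xe5, 0xca]
t1 = [0xca, 0x65, 0xe4, 0x12, 0x92, 0x53, 0x69, 0xca]

RES = [0xca, 0x65, 0xe4, 0x12, 0x92, 0x53, 0x69, 0xca]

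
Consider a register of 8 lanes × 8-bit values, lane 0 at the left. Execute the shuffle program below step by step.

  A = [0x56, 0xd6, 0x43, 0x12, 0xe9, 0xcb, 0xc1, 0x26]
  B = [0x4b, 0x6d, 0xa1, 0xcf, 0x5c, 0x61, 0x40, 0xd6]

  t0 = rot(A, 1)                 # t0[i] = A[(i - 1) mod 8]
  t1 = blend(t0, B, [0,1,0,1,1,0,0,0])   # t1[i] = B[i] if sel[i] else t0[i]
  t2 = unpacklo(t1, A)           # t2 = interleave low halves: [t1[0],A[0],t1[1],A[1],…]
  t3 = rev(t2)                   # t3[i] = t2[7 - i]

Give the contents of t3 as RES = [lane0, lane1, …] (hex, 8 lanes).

t0 = [0x26, 0x56, 0xd6, 0x43, 0x12, 0xe9, 0xcb, 0xc1]
t1 = [0x26, 0x6d, 0xd6, 0xcf, 0x5c, 0xe9, 0xcb, 0xc1]
t2 = [0x26, 0x56, 0x6d, 0xd6, 0xd6, 0x43, 0xcf, 0x12]
t3 = [0x12, 0xcf, 0x43, 0xd6, 0xd6, 0x6d, 0x56, 0x26]

RES = [ 0x12  0xcf  0x43  0xd6  0xd6  0x6d  0x56  0x26 ]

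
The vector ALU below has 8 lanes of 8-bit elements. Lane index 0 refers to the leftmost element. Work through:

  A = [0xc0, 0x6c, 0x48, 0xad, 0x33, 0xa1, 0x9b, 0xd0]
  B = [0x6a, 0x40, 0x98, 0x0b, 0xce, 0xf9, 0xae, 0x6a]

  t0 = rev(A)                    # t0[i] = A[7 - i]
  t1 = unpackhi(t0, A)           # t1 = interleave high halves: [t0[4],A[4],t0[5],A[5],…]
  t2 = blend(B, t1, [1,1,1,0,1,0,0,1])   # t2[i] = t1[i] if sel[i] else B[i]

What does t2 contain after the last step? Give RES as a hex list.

RES = [0xad, 0x33, 0x48, 0x0b, 0x6c, 0xf9, 0xae, 0xd0]

  t0: d0 9b a1 33 ad 48 6c c0
  t1: ad 33 48 a1 6c 9b c0 d0
  t2: ad 33 48 0b 6c f9 ae d0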